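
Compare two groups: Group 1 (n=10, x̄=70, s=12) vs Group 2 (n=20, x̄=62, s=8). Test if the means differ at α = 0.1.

Pooled sp = 9.47. t = 2.181, df = 28. Critical t = ±1.701. Reject H₀.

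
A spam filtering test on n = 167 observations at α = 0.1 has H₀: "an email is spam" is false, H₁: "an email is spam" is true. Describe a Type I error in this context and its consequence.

Type I error: rejecting H₀ when it is true — concluding that an email is spam when in fact it is not. Consequence: a legitimate email is sent to the spam folder and the user misses it.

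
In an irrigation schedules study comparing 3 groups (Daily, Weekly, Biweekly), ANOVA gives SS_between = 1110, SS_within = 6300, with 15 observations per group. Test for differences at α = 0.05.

df_between = 2, df_within = 42. F = MS_between/MS_within = 555.0/150.0 = 3.7. F_crit ≈ 3.22. Reject H₀. At least one mean differs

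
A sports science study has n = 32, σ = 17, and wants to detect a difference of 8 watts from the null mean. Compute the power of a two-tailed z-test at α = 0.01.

SE = σ/√n = 17/√32 = 3.005. Non-centrality λ = d/SE = 8/3.005 = 2.662. Power ≈ Φ(λ - z_{α/2}) = Φ(2.662 - 2.576) = Φ(0.086) = 0.534.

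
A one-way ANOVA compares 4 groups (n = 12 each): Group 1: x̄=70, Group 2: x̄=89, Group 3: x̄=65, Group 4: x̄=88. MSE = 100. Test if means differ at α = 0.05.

Grand mean = 78.0. SS_between = 5448.0, MS_between = 1816.0. F = 18.16, F_crit ≈ 2.816. Reject H₀.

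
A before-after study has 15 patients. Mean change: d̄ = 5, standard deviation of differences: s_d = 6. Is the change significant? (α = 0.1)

t = d̄/(s_d/√n) = 5/(6/√15) = 3.227. df = 14, critical t = ±1.761. Reject H₀.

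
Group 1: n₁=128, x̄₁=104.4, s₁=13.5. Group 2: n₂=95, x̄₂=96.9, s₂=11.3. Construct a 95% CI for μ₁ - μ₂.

Difference = 7.5. SE = √(13.5²/128 + 11.3²/95) = 1.664. CI = (4.24, 10.76)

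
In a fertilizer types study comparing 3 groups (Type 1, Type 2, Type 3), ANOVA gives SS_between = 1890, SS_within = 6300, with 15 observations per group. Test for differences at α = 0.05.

df_between = 2, df_within = 42. F = MS_between/MS_within = 945.0/150.0 = 6.3. F_crit ≈ 3.22. Reject H₀. At least one mean differs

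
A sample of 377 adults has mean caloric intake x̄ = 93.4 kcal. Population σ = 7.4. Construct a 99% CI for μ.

CI = x̄ ± z*(σ/√n) = 93.4 ± 2.576(7.4/√377) = 93.4 ± 0.98 = (92.42, 94.38)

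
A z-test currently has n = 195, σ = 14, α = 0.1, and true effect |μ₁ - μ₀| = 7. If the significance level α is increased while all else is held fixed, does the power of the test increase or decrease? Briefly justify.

Power increases: a larger α lowers the critical value, so more of the H₁ sampling distribution falls in the rejection region.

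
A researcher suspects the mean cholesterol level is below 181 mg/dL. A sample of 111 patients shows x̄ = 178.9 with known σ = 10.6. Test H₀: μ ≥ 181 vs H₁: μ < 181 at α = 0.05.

z = -2.087. Critical value: -1.645. Reject H₀.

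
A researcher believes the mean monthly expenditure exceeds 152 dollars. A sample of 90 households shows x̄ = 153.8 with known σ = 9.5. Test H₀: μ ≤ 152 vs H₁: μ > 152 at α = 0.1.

z = 1.798. Critical value: 1.28. Reject H₀.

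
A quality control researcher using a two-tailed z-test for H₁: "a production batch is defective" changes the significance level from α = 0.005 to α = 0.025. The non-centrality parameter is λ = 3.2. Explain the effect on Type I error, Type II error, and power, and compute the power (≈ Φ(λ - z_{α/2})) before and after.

Increasing α from 0.005 to 0.025:
• Type I error rate increases (α is the Type I rate by definition).
• Critical value moves from z_{α/2} = 2.807 to 2.241, so power = Φ(λ - z_{α/2}) goes from Φ(3.2 - 2.807) = 0.653 to Φ(3.2 - 2.241) = 0.831.
• Type II error rate β = 1 - power therefore decreases (0.347 → 0.169).
Appropriate when false negatives are costly — here, shipping a defective batch — faulty products reach customers.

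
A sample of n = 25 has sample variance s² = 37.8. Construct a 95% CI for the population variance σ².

df = 24. χ²_{0.025} = 39.364, χ²_{0.975} = 12.401. CI for σ² = ((n-1)s²/χ²_{α/2}, (n-1)s²/χ²_{1-α/2}) = (24·37.8/39.364, 24·37.8/12.401) = (23.05, 73.16)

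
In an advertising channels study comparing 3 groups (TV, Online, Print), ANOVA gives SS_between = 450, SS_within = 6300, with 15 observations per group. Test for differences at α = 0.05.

df_between = 2, df_within = 42. F = MS_between/MS_within = 225.0/150.0 = 1.5. F_crit ≈ 3.22. Fail to reject H₀.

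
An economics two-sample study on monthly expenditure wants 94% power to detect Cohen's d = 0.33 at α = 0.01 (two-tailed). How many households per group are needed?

z_{α/2} = 2.576, z_β = Φ⁻¹(0.94) = 1.555. For small effect (d = 0.33): n per group = 2(z_{α/2} + z_β)²/d² = 2(2.576 + 1.555)²/0.33² = 313.4 → 314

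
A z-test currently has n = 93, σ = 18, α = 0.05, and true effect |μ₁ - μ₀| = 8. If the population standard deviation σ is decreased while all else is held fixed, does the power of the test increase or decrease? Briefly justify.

Power increases: a smaller σ shrinks the standard error σ/√n, moving the sampling distribution under H₁ further from the critical value.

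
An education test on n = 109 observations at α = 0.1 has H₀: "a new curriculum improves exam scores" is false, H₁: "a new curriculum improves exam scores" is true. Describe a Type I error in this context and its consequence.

Type I error: rejecting H₀ when it is true — concluding that a new curriculum improves exam scores when in fact it is not. Consequence: adopting a curriculum that gives no real benefit — disruption for nothing.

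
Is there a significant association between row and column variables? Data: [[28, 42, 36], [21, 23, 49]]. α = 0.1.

χ² = 7.726. df = 2, critical = 4.605. Reject H₀. Variables are dependent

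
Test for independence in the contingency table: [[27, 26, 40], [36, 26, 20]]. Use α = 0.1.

χ² = 7.29. df = 2, critical = 4.605. Reject H₀. Variables are dependent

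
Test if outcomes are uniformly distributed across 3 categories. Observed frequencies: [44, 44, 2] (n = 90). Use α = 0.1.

Expected = 30 each. χ² = Σ(O-E)²/E = 39.2. df = 2, critical value = 4.605. Reject H₀.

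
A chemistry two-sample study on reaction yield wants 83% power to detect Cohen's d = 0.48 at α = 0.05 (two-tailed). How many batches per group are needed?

z_{α/2} = 1.96, z_β = Φ⁻¹(0.83) = 0.954. For small effect (d = 0.48): n per group = 2(z_{α/2} + z_β)²/d² = 2(1.96 + 0.954)²/0.48² = 73.7 → 74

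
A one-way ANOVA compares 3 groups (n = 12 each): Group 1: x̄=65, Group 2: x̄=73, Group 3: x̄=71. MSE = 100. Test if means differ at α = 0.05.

Grand mean = 69.67. SS_between = 416.0, MS_between = 208.0. F = 2.08, F_crit ≈ 3.285. Fail to reject H₀.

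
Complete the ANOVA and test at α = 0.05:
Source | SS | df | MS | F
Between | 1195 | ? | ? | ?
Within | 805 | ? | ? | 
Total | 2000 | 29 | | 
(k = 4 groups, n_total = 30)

df_between = 3, df_within = 26. MS_between = 398.33, MS_within = 30.96. F = 12.865, F_crit ≈ 2.975. Reject H₀.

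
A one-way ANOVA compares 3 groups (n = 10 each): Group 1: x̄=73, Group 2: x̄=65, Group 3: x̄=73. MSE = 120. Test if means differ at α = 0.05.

Grand mean = 70.33. SS_between = 426.67, MS_between = 213.33. F = 1.778, F_crit ≈ 3.354. Fail to reject H₀.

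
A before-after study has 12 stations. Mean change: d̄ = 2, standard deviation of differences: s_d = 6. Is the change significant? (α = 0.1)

t = d̄/(s_d/√n) = 2/(6/√12) = 1.155. df = 11, critical t = ±1.796. Fail to reject H₀.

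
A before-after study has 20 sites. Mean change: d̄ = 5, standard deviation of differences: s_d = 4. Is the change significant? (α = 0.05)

t = d̄/(s_d/√n) = 5/(4/√20) = 5.59. df = 19, critical t = ±2.093. Reject H₀.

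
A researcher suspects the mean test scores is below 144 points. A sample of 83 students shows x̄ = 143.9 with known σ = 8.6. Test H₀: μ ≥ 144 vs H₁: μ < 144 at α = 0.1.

z = -0.106. Critical value: -1.28. Fail to reject H₀.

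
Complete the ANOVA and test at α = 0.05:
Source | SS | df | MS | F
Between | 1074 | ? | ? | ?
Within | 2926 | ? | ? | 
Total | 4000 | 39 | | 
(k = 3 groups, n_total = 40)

df_between = 2, df_within = 37. MS_between = 537.0, MS_within = 79.08. F = 6.79, F_crit ≈ 3.252. Reject H₀.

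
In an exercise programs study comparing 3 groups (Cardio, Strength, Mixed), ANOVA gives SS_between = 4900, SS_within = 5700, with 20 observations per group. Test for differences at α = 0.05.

df_between = 2, df_within = 57. F = MS_between/MS_within = 2450.0/100.0 = 24.5. F_crit ≈ 3.159. Reject H₀. At least one mean differs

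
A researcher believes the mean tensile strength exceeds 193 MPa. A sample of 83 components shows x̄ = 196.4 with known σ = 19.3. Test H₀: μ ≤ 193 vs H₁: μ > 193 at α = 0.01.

z = 1.605. Critical value: 2.33. Fail to reject H₀.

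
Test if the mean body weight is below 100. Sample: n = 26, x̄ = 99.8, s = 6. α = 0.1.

t = (99.8 - 100)/(6/√26) = -0.17, df = 25. Critical t = -1.316. Fail to reject H₀.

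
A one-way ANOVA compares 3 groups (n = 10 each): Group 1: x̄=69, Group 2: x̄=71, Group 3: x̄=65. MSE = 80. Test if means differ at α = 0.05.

Grand mean = 68.33. SS_between = 186.67, MS_between = 93.33. F = 1.167, F_crit ≈ 3.354. Fail to reject H₀.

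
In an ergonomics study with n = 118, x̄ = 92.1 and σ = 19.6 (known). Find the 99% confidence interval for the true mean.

CI = x̄ ± z*(σ/√n) = 92.1 ± 2.576(19.6/√118) = 92.1 ± 4.65 = (87.45, 96.75)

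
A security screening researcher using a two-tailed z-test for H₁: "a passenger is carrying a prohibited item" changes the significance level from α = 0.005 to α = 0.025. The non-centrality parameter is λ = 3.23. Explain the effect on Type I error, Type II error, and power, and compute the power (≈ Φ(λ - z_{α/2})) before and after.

Increasing α from 0.005 to 0.025:
• Type I error rate increases (α is the Type I rate by definition).
• Critical value moves from z_{α/2} = 2.807 to 2.241, so power = Φ(λ - z_{α/2}) goes from Φ(3.23 - 2.807) = 0.664 to Φ(3.23 - 2.241) = 0.839.
• Type II error rate β = 1 - power therefore decreases (0.336 → 0.161).
Appropriate when false negatives are costly — here, letting a prohibited item through — security breach.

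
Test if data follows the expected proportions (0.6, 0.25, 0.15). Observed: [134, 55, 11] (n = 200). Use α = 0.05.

Expected: [120.0, 50.0, 30.0]. χ² = 14.167. df = 2, critical = 5.991. Reject H₀.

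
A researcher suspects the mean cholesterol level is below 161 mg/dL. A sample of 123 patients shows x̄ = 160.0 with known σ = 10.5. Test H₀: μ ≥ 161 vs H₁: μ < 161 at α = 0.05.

z = -1.056. Critical value: -1.645. Fail to reject H₀.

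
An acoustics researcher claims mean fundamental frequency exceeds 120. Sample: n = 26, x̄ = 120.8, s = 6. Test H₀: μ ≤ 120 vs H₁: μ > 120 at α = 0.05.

t = (120.8 - 120)/(6/√26) = 0.68, df = 25. Critical t = 1.708. Fail to reject H₀.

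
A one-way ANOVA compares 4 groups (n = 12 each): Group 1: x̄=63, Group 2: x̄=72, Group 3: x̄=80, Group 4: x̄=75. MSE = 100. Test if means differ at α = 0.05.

Grand mean = 72.5. SS_between = 1836.0, MS_between = 612.0. F = 6.12, F_crit ≈ 2.816. Reject H₀.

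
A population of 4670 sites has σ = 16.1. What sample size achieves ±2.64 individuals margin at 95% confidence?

Without FPC: n₀ = (1.96×16.1/2.64)² = 142.875. With FPC: n = n₀N/(n₀+N-1) = 138.7 → n = 139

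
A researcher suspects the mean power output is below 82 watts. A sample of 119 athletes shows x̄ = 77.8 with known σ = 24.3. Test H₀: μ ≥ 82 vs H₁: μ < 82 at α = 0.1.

z = -1.885. Critical value: -1.28. Reject H₀.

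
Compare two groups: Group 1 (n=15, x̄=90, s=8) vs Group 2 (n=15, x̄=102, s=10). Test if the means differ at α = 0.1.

Pooled sp = 9.06. t = -3.629, df = 28. Critical t = ±1.701. Reject H₀.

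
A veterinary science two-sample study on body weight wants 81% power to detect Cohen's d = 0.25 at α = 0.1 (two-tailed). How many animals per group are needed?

z_{α/2} = 1.645, z_β = Φ⁻¹(0.81) = 0.878. For small effect (d = 0.25): n per group = 2(z_{α/2} + z_β)²/d² = 2(1.645 + 0.878)²/0.25² = 203.7 → 204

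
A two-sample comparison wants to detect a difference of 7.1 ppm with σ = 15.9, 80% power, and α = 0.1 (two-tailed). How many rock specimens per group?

n per group = 2(z_α/2 + z_β)²σ²/d² = 2×(1.645 + 0.84)²×15.9²/7.1² = 61.9 → n = 62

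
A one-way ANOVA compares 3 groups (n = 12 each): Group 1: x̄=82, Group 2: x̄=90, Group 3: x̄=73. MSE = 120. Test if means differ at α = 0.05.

Grand mean = 81.67. SS_between = 1736.0, MS_between = 868.0. F = 7.233, F_crit ≈ 3.285. Reject H₀.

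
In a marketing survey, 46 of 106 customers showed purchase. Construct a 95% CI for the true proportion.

p̂ = 0.434. CI = p̂ ± z*√(p̂(1-p̂)/n) = (0.34, 0.528)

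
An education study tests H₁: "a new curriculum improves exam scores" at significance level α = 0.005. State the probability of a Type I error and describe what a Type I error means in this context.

P(Type I error) = α = 0.005. A Type I error is rejecting H₀ when H₀ is actually true (false positive) — here, concluding that a new curriculum improves exam scores when in fact this is not the case. Consequence: adopting a curriculum that gives no real benefit — disruption for nothing.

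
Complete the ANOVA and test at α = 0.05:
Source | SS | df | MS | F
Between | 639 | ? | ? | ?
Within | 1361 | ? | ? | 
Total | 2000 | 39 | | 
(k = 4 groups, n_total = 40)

df_between = 3, df_within = 36. MS_between = 213.0, MS_within = 37.81. F = 5.634, F_crit ≈ 2.866. Reject H₀.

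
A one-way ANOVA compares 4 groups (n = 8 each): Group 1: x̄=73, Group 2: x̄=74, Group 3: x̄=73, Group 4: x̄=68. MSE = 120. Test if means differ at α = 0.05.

Grand mean = 72.0. SS_between = 176.0, MS_between = 58.67. F = 0.489, F_crit ≈ 2.947. Fail to reject H₀.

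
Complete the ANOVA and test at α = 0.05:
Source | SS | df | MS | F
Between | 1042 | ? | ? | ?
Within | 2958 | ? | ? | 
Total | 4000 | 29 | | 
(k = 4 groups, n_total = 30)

df_between = 3, df_within = 26. MS_between = 347.33, MS_within = 113.77. F = 3.053, F_crit ≈ 2.975. Reject H₀.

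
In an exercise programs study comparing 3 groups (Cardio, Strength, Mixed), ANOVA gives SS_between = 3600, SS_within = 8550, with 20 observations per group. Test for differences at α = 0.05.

df_between = 2, df_within = 57. F = MS_between/MS_within = 1800.0/150.0 = 12.0. F_crit ≈ 3.159. Reject H₀. At least one mean differs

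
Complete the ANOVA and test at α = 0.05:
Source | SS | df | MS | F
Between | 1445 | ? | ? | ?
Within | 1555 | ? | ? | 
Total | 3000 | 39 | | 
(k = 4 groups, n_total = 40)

df_between = 3, df_within = 36. MS_between = 481.67, MS_within = 43.19. F = 11.151, F_crit ≈ 2.866. Reject H₀.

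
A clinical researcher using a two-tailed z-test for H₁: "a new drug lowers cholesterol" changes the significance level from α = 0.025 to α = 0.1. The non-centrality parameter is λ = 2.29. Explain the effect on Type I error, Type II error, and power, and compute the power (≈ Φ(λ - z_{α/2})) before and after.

Increasing α from 0.025 to 0.1:
• Type I error rate increases (α is the Type I rate by definition).
• Critical value moves from z_{α/2} = 2.241 to 1.645, so power = Φ(λ - z_{α/2}) goes from Φ(2.29 - 2.241) = 0.52 to Φ(2.29 - 1.645) = 0.741.
• Type II error rate β = 1 - power therefore decreases (0.48 → 0.259).
Appropriate when false negatives are costly — here, shelving an effective drug — patients miss out on a treatment that would have helped.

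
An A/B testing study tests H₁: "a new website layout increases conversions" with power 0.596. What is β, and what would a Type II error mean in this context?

β = 1 - power = 1 - 0.596 = 0.404. A Type II error is failing to reject H₀ when H₀ is false (false negative) — here, failing to conclude that a new website layout increases conversions when in fact it is true. Consequence: discarding a layout that would have improved conversions — lost revenue.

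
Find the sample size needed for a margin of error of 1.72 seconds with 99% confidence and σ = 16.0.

n = (z*σ/E)² = (2.576×16.0/1.72)² = 574.2 → n = 575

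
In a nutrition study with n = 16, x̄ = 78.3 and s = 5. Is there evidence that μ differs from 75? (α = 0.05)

t = (x̄ - μ₀)/(s/√n) = (78.3 - 75)/(5/√16) = 2.64. df = 15, critical t = ±2.131. Reject H₀.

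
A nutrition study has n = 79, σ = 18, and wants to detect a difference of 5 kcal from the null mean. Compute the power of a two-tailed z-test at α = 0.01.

SE = σ/√n = 18/√79 = 2.025. Non-centrality λ = d/SE = 5/2.025 = 2.469. Power ≈ Φ(λ - z_{α/2}) = Φ(2.469 - 2.576) = Φ(-0.107) = 0.457.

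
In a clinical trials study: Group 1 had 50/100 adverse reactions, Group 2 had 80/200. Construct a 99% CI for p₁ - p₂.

p̂₁ = 0.5, p̂₂ = 0.4. Difference = 0.1. CI = (-0.057, 0.257)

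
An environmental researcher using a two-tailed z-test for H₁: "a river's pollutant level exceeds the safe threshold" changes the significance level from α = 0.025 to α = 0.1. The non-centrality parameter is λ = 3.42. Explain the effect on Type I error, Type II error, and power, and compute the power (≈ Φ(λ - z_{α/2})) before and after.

Increasing α from 0.025 to 0.1:
• Type I error rate increases (α is the Type I rate by definition).
• Critical value moves from z_{α/2} = 2.241 to 1.645, so power = Φ(λ - z_{α/2}) goes from Φ(3.42 - 2.241) = 0.881 to Φ(3.42 - 1.645) = 0.962.
• Type II error rate β = 1 - power therefore decreases (0.119 → 0.038).
Appropriate when false negatives are costly — here, allowing unsafe pollution to continue.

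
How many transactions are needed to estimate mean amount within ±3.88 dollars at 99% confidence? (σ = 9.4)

n = (z*σ/E)² = (2.576×9.4/3.88)² = 38.9 → n = 39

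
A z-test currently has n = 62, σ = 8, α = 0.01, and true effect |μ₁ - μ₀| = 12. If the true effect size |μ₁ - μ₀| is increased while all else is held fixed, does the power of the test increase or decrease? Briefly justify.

Power increases: a larger true effect increases the non-centrality λ = |μ₁ - μ₀|/(σ/√n).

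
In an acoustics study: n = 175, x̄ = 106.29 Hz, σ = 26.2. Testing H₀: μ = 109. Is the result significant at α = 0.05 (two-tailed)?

z = (106.29 - 109)/(26.2/√175) = -1.368. Since |z| ≤ 1.96, not significant at α = 0.05.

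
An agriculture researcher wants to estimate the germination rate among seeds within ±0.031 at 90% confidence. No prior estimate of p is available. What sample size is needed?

Conservative approach: use p = 0.5 (maximizes p(1-p) = 0.25). n = z²(0.25)/E² = 1.645²×0.25/0.031² = 704.0 → n = 704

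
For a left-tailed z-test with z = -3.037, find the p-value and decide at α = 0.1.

p = P(Z < -3.037) = Φ(-3.037) ≈ 0.0012. Since p < 0.1, reject H₀ (significant) at α = 0.1.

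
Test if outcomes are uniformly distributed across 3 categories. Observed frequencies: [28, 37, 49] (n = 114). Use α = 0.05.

Expected = 38 each. χ² = Σ(O-E)²/E = 5.842. df = 2, critical value = 5.991. Fail to reject H₀.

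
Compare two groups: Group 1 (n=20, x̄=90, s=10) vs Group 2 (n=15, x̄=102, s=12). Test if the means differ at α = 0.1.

Pooled sp = 10.89. t = -3.225, df = 33. Critical t = ±1.692. Reject H₀.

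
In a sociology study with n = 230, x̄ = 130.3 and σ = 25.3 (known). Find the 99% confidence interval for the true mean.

CI = x̄ ± z*(σ/√n) = 130.3 ± 2.576(25.3/√230) = 130.3 ± 4.3 = (126.0, 134.6)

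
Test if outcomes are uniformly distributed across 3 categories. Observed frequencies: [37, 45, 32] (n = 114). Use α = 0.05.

Expected = 38 each. χ² = Σ(O-E)²/E = 2.263. df = 2, critical value = 5.991. Fail to reject H₀.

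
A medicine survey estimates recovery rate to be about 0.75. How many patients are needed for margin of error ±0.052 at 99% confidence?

n = z²p(1-p)/E² = 2.576²×0.75×0.25/0.052² = 460.1 → n = 461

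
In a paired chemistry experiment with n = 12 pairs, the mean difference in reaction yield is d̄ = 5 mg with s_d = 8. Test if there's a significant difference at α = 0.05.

t = d̄/(s_d/√n) = 5/(8/√12) = 2.165. df = 11, critical t = ±2.201. Fail to reject H₀.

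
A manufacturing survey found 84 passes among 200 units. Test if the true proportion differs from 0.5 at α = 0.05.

p̂ = 0.42, p₀ = 0.5. z = (p̂ - p₀)/√(p₀(1-p₀)/n) = -2.263. Critical: ±1.96. Reject H₀.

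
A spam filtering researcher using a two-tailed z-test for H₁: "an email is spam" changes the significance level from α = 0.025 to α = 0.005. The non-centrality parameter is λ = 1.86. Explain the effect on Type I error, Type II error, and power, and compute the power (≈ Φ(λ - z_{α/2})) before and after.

Decreasing α from 0.025 to 0.005:
• Type I error rate decreases (α is the Type I rate by definition).
• Critical value moves from z_{α/2} = 2.241 to 2.807, so power = Φ(λ - z_{α/2}) goes from Φ(1.86 - 2.241) = 0.352 to Φ(1.86 - 2.807) = 0.172.
• Type II error rate β = 1 - power therefore increases (0.648 → 0.828).
Appropriate when false positives are costly — here, a legitimate email is sent to the spam folder and the user misses it.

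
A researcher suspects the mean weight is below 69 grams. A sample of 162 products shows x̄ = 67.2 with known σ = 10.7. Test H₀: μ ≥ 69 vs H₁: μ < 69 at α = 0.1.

z = -2.141. Critical value: -1.28. Reject H₀.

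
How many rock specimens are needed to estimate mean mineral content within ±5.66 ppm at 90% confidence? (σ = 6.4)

n = (z*σ/E)² = (1.645×6.4/5.66)² = 3.5 → n = 4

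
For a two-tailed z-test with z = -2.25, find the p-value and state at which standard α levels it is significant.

p = 2·P(Z > |-2.25|) = 2·(1 - Φ(2.25)) ≈ 0.0244. Significant at α = 0.1; Significant at α = 0.05.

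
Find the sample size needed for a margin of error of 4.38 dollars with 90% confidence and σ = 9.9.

n = (z*σ/E)² = (1.645×9.9/4.38)² = 13.8 → n = 14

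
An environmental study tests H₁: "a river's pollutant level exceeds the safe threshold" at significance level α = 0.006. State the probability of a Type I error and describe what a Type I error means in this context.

P(Type I error) = α = 0.006. A Type I error is rejecting H₀ when H₀ is actually true (false positive) — here, concluding that a river's pollutant level exceeds the safe threshold when in fact this is not the case. Consequence: shutting down a compliant factory unnecessarily.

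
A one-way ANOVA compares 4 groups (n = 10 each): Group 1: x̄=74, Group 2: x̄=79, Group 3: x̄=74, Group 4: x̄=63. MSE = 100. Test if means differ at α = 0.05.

Grand mean = 72.5. SS_between = 1370.0, MS_between = 456.67. F = 4.567, F_crit ≈ 2.866. Reject H₀.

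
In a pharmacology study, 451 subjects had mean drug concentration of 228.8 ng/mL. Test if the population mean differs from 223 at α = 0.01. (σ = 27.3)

z = (x̄ - μ₀)/(σ/√n) = (228.8 - 223)/(27.3/√451) = 4.512. Critical value: ±2.576. Since |4.512| > 2.576, Reject H₀.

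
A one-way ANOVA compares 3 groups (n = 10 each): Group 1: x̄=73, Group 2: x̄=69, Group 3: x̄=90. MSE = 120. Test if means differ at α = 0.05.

Grand mean = 77.33. SS_between = 2486.67, MS_between = 1243.33. F = 10.361, F_crit ≈ 3.354. Reject H₀.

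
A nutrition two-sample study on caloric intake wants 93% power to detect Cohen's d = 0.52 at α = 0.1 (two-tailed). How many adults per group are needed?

z_{α/2} = 1.645, z_β = Φ⁻¹(0.93) = 1.476. For medium effect (d = 0.52): n per group = 2(z_{α/2} + z_β)²/d² = 2(1.645 + 1.476)²/0.52² = 72.05 → 73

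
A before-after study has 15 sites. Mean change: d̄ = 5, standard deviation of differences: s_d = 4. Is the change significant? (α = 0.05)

t = d̄/(s_d/√n) = 5/(4/√15) = 4.841. df = 14, critical t = ±2.145. Reject H₀.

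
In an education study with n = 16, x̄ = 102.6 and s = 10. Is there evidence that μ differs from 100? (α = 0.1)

t = (x̄ - μ₀)/(s/√n) = (102.6 - 100)/(10/√16) = 1.04. df = 15, critical t = ±1.753. Fail to reject H₀.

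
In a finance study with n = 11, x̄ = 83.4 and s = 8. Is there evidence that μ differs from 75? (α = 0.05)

t = (x̄ - μ₀)/(s/√n) = (83.4 - 75)/(8/√11) = 3.482. df = 10, critical t = ±2.228. Reject H₀.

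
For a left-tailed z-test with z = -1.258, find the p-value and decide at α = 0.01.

p = P(Z < -1.258) = Φ(-1.258) ≈ 0.1042. Since p ≥ 0.01, fail to reject H₀ (not significant) at α = 0.01.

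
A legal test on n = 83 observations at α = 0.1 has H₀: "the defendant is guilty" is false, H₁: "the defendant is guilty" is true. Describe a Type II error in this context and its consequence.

Type II error: failing to reject H₀ when it is false — concluding that the defendant is guilty is not supported when in fact it is. Consequence: acquitting a guilty person.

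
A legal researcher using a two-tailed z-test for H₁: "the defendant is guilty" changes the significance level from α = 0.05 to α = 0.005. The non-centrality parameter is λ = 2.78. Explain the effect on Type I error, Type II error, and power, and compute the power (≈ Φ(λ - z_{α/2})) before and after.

Decreasing α from 0.05 to 0.005:
• Type I error rate decreases (α is the Type I rate by definition).
• Critical value moves from z_{α/2} = 1.96 to 2.807, so power = Φ(λ - z_{α/2}) goes from Φ(2.78 - 1.96) = 0.794 to Φ(2.78 - 2.807) = 0.489.
• Type II error rate β = 1 - power therefore increases (0.206 → 0.511).
Appropriate when false positives are costly — here, convicting an innocent person.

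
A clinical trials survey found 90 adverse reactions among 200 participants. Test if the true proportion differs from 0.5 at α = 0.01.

p̂ = 0.45, p₀ = 0.5. z = (p̂ - p₀)/√(p₀(1-p₀)/n) = -1.414. Critical: ±2.576. Fail to reject H₀.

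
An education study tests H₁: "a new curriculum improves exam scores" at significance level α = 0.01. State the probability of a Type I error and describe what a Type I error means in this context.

P(Type I error) = α = 0.01. A Type I error is rejecting H₀ when H₀ is actually true (false positive) — here, concluding that a new curriculum improves exam scores when in fact this is not the case. Consequence: adopting a curriculum that gives no real benefit — disruption for nothing.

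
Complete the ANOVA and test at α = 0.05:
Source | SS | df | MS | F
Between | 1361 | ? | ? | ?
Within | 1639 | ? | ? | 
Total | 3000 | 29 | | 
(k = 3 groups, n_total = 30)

df_between = 2, df_within = 27. MS_between = 680.5, MS_within = 60.7. F = 11.21, F_crit ≈ 3.354. Reject H₀.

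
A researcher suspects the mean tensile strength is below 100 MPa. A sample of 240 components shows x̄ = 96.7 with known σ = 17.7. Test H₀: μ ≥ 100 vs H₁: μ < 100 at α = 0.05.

z = -2.888. Critical value: -1.645. Reject H₀.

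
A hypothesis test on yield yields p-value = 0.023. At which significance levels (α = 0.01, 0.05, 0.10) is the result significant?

p = 0.023. Significant at: α = 0.05, 0.1.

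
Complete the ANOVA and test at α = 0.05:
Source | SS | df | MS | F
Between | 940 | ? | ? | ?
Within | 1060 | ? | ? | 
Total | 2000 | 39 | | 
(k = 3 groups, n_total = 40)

df_between = 2, df_within = 37. MS_between = 470.0, MS_within = 28.65. F = 16.406, F_crit ≈ 3.252. Reject H₀.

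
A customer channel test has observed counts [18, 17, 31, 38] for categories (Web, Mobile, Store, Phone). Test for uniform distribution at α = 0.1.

Expected = 26 each. χ² = Σ(O-E)²/E = 12.077. df = 3, critical value = 6.251. Reject H₀.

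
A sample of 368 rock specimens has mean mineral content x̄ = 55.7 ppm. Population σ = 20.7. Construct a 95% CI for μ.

CI = x̄ ± z*(σ/√n) = 55.7 ± 1.96(20.7/√368) = 55.7 ± 2.11 = (53.59, 57.81)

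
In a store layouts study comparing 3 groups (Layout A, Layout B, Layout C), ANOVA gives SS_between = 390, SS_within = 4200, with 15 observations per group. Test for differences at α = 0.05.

df_between = 2, df_within = 42. F = MS_between/MS_within = 195.0/100.0 = 1.95. F_crit ≈ 3.22. Fail to reject H₀.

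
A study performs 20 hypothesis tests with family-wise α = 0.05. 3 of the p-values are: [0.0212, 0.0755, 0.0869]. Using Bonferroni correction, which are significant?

Bonferroni α = 0.05/20 = 0.0025. None of the given p-values are significant.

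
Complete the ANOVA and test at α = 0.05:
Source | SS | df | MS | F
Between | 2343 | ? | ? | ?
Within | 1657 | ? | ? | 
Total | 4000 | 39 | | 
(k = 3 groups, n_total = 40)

df_between = 2, df_within = 37. MS_between = 1171.5, MS_within = 44.78. F = 26.159, F_crit ≈ 3.252. Reject H₀.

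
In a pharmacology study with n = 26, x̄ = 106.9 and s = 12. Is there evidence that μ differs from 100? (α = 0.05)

t = (x̄ - μ₀)/(s/√n) = (106.9 - 100)/(12/√26) = 2.932. df = 25, critical t = ±2.06. Reject H₀.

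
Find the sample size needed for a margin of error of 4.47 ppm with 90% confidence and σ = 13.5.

n = (z*σ/E)² = (1.645×13.5/4.47)² = 24.7 → n = 25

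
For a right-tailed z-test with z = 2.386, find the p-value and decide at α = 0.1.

p = P(Z > 2.386) = 1 - Φ(2.386) ≈ 0.0085. Since p < 0.1, reject H₀ (significant) at α = 0.1.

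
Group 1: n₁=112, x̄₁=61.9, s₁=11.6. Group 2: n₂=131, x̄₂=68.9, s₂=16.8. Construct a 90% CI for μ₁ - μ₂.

Difference = -7.0. SE = √(11.6²/112 + 16.8²/131) = 1.832. CI = (-10.01, -3.99)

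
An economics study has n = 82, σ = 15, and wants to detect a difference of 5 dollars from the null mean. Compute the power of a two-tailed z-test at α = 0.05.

SE = σ/√n = 15/√82 = 1.656. Non-centrality λ = d/SE = 5/1.656 = 3.018. Power ≈ Φ(λ - z_{α/2}) = Φ(3.018 - 1.96) = Φ(1.058) = 0.855.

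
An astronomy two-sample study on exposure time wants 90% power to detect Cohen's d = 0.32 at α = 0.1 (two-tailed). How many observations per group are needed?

z_{α/2} = 1.645, z_β = Φ⁻¹(0.9) = 1.282. For small effect (d = 0.32): n per group = 2(z_{α/2} + z_β)²/d² = 2(1.645 + 1.282)²/0.32² = 167.3 → 168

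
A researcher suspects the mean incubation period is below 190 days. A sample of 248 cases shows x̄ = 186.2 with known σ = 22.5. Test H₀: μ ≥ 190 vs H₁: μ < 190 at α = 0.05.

z = -2.66. Critical value: -1.645. Reject H₀.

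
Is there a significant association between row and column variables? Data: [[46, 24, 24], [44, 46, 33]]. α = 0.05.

χ² = 4.586. df = 2, critical = 5.991. Fail to reject H₀. No evidence of dependence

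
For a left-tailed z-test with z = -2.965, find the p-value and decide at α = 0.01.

p = P(Z < -2.965) = Φ(-2.965) ≈ 0.0015. Since p < 0.01, reject H₀ (significant) at α = 0.01.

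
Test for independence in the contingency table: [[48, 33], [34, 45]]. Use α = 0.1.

χ² = 4.212. df = 1, critical = 2.706. Reject H₀. Variables are dependent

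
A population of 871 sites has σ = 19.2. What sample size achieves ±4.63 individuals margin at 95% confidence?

Without FPC: n₀ = (1.96×19.2/4.63)² = 66.062. With FPC: n = n₀N/(n₀+N-1) = 61.5 → n = 62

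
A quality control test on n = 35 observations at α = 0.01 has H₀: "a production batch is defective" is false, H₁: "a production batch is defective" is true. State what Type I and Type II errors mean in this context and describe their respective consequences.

Type I (false positive): concluding that a production batch is defective when it is not — scrapping a good batch — wasted material and cost for no reason. Type II (false negative): failing to conclude that a production batch is defective when it is — shipping a defective batch — faulty products reach customers. Which is costlier depends on domain priorities and is a judgement call rather than a statistical fact.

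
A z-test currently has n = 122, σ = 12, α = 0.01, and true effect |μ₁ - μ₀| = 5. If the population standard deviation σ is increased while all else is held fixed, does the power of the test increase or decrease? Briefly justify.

Power decreases: a larger σ inflates the standard error σ/√n, pulling the sampling distribution under H₁ back toward the critical value.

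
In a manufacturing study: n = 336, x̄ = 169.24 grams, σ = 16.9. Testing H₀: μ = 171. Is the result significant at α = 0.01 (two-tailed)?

z = (169.24 - 171)/(16.9/√336) = -1.909. Since |z| ≤ 2.576, not significant at α = 0.01.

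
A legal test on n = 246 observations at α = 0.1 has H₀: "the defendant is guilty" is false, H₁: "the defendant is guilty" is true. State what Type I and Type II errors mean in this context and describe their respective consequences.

Type I (false positive): concluding that the defendant is guilty when it is not — convicting an innocent person. Type II (false negative): failing to conclude that the defendant is guilty when it is — acquitting a guilty person. Which is costlier depends on domain priorities and is a judgement call rather than a statistical fact.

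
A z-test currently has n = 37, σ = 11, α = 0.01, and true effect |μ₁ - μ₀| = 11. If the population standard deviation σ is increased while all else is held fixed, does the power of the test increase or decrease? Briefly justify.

Power decreases: a larger σ inflates the standard error σ/√n, pulling the sampling distribution under H₁ back toward the critical value.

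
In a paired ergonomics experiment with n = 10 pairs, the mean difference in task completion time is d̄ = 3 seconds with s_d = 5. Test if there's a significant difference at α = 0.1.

t = d̄/(s_d/√n) = 3/(5/√10) = 1.897. df = 9, critical t = ±1.833. Reject H₀.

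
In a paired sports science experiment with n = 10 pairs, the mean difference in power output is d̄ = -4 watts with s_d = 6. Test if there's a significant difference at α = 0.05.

t = d̄/(s_d/√n) = -4/(6/√10) = -2.108. df = 9, critical t = ±2.262. Fail to reject H₀.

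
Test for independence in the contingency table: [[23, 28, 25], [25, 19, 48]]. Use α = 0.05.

χ² = 7.598. df = 2, critical = 5.991. Reject H₀. Variables are dependent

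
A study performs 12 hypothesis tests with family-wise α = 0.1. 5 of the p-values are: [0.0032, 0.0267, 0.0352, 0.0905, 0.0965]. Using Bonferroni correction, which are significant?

Bonferroni α = 0.1/12 = 0.00833. Significant p-values: [0.0032]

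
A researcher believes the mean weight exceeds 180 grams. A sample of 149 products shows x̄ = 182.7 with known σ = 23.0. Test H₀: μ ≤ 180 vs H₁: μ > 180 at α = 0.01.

z = 1.433. Critical value: 2.33. Fail to reject H₀.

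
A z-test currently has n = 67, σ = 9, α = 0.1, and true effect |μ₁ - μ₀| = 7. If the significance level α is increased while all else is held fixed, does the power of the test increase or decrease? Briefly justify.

Power increases: a larger α lowers the critical value, so more of the H₁ sampling distribution falls in the rejection region.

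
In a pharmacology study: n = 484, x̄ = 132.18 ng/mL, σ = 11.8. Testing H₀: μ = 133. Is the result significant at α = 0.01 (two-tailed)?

z = (132.18 - 133)/(11.8/√484) = -1.529. Since |z| ≤ 2.576, not significant at α = 0.01.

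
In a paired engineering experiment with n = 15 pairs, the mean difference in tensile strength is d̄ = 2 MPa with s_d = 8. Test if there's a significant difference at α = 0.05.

t = d̄/(s_d/√n) = 2/(8/√15) = 0.968. df = 14, critical t = ±2.145. Fail to reject H₀.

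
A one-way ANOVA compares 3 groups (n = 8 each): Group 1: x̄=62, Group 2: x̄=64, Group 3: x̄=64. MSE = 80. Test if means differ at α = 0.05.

Grand mean = 63.33. SS_between = 21.33, MS_between = 10.67. F = 0.133, F_crit ≈ 3.467. Fail to reject H₀.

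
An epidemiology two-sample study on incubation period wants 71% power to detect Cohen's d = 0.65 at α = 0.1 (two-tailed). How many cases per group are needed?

z_{α/2} = 1.645, z_β = Φ⁻¹(0.71) = 0.553. For medium effect (d = 0.65): n per group = 2(z_{α/2} + z_β)²/d² = 2(1.645 + 0.553)²/0.65² = 22.9 → 23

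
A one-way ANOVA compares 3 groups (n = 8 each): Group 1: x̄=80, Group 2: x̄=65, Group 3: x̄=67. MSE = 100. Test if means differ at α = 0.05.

Grand mean = 70.67. SS_between = 1061.33, MS_between = 530.67. F = 5.307, F_crit ≈ 3.467. Reject H₀.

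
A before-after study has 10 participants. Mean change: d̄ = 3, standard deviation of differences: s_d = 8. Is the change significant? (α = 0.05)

t = d̄/(s_d/√n) = 3/(8/√10) = 1.186. df = 9, critical t = ±2.262. Fail to reject H₀.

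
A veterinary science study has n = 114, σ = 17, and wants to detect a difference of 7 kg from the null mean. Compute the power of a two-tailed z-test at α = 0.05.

SE = σ/√n = 17/√114 = 1.592. Non-centrality λ = d/SE = 7/1.592 = 4.396. Power ≈ Φ(λ - z_{α/2}) = Φ(4.396 - 1.96) = Φ(2.436) = 0.993.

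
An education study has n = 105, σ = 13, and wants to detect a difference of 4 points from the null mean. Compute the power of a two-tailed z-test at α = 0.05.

SE = σ/√n = 13/√105 = 1.269. Non-centrality λ = d/SE = 4/1.269 = 3.153. Power ≈ Φ(λ - z_{α/2}) = Φ(3.153 - 1.96) = Φ(1.193) = 0.884.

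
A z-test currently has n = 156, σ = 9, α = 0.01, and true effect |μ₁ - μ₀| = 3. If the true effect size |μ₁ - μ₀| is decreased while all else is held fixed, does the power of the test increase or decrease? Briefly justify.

Power decreases: a smaller true effect decreases the non-centrality λ = |μ₁ - μ₀|/(σ/√n).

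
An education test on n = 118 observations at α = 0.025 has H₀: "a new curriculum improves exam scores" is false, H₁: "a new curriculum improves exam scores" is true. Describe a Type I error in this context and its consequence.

Type I error: rejecting H₀ when it is true — concluding that a new curriculum improves exam scores when in fact it is not. Consequence: adopting a curriculum that gives no real benefit — disruption for nothing.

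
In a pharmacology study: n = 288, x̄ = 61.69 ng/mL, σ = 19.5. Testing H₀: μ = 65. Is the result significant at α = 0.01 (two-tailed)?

z = (61.69 - 65)/(19.5/√288) = -2.881. Since |z| > 2.576, significant at α = 0.01.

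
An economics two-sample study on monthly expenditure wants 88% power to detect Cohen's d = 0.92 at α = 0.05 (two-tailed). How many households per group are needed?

z_{α/2} = 1.96, z_β = Φ⁻¹(0.88) = 1.175. For large effect (d = 0.92): n per group = 2(z_{α/2} + z_β)²/d² = 2(1.96 + 1.175)²/0.92² = 23.2 → 24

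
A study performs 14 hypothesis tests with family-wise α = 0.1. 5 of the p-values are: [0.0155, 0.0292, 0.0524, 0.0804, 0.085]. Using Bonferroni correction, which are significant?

Bonferroni α = 0.1/14 = 0.00714. None of the given p-values are significant.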